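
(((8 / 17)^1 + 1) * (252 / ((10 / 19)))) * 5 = 59850 / 17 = 3520.59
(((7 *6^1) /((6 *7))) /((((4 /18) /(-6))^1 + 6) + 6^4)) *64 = 1728 /35153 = 0.05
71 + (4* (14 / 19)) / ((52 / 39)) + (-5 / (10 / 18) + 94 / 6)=4553 / 57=79.88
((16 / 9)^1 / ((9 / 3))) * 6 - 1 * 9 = -49 / 9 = -5.44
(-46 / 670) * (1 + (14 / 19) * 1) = -0.12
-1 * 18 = -18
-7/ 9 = -0.78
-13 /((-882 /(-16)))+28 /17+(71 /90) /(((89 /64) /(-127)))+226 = 155.37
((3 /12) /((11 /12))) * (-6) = -18 /11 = -1.64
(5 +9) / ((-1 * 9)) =-1.56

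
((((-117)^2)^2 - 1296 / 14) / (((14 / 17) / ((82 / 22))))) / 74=83115374373 / 7252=11461027.91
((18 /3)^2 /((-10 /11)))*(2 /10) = -198 /25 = -7.92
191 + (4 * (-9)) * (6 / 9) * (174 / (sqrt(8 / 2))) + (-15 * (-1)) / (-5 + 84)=-149848 / 79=-1896.81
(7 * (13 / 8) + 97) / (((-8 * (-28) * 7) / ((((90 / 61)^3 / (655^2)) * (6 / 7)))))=9480645 / 21376972524208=0.00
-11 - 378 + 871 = 482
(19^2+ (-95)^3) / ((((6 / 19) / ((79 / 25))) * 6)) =-643189007 / 450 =-1429308.90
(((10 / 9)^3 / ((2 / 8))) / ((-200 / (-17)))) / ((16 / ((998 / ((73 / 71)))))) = 3011465 / 106434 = 28.29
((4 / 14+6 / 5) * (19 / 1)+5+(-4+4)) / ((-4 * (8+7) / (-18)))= 3489 / 350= 9.97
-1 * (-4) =4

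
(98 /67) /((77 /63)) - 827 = -608617 /737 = -825.80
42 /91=6 /13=0.46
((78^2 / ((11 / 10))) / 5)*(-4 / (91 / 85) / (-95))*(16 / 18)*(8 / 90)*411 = 31003648 / 21945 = 1412.79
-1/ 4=-0.25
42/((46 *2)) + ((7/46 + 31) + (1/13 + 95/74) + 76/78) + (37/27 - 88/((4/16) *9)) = -3.80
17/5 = 3.40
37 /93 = 0.40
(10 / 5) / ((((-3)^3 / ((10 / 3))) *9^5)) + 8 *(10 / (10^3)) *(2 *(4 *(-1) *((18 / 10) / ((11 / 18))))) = -12397483148 / 6576582375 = -1.89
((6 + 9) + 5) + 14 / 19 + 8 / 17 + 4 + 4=9434 / 323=29.21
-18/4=-9/2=-4.50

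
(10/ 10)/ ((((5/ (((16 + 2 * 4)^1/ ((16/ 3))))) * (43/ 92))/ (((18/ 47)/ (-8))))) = -1863/ 20210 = -0.09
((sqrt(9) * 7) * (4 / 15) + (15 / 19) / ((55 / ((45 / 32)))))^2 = 35321067721 / 1118233600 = 31.59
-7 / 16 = -0.44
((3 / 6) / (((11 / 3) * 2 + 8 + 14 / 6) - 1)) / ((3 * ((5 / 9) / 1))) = 9 / 500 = 0.02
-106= -106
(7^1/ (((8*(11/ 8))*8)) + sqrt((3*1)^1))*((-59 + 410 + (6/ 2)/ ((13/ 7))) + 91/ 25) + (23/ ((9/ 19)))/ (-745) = 1084355381/ 38352600 + 115783*sqrt(3)/ 325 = 645.33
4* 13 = 52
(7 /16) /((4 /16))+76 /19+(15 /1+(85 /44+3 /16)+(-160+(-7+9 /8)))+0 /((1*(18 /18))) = -25169 /176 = -143.01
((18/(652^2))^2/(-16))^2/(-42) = -2187/7315243454120534416031744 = -0.00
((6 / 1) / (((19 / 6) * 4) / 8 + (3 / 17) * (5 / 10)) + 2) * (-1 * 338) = -644228 / 341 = -1889.23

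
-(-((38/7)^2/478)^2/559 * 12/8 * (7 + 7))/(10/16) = 12510816/54761045885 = 0.00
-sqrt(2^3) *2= -4 *sqrt(2)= -5.66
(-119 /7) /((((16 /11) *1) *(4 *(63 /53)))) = -9911 /4032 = -2.46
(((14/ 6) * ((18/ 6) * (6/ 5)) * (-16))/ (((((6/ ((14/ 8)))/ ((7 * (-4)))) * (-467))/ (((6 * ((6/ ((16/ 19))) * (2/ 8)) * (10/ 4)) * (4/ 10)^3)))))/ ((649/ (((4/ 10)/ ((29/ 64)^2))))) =-1921941504/ 159308001875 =-0.01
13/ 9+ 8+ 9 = 166/ 9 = 18.44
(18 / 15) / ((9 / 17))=34 / 15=2.27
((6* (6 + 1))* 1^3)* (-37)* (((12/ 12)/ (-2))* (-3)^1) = -2331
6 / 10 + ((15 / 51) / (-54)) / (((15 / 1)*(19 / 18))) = 0.60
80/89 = 0.90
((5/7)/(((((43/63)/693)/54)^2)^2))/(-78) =-3677823551058439965807240/44444413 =-82751088445209974.22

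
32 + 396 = 428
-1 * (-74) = 74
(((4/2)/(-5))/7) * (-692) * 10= 2768/7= 395.43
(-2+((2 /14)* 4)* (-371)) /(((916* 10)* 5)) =-107 /22900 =-0.00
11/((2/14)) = 77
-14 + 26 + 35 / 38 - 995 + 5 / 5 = -37281 / 38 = -981.08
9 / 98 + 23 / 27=2497 / 2646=0.94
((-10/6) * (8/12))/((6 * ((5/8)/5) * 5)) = -8/27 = -0.30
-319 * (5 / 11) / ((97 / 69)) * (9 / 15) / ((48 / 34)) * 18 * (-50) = 7653825 / 194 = 39452.71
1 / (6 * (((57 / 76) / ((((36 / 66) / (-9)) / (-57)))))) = 4 / 16929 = 0.00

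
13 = 13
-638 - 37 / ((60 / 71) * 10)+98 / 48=-192101 / 300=-640.34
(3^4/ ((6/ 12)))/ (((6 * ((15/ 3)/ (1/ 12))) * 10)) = 9/ 200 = 0.04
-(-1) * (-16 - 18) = -34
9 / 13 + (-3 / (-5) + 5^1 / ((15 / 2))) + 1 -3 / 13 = 532 / 195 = 2.73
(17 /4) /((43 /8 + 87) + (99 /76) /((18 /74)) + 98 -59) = 646 /20783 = 0.03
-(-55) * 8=440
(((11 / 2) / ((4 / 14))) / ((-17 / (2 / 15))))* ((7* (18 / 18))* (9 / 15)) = -539 / 850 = -0.63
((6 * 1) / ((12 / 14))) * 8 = 56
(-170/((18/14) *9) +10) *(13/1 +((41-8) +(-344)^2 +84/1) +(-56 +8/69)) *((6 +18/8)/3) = -8537961410/5589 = -1527636.68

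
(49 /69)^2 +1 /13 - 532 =-32891102 /61893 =-531.42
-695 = -695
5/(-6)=-5/6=-0.83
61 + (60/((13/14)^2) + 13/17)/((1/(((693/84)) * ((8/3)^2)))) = 36098351/8619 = 4188.23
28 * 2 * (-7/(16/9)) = -441/2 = -220.50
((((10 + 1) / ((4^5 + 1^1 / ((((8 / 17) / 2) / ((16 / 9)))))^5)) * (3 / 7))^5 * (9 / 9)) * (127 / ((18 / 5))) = 12308360998976812634465919105 / 325787985729630113931631983243241690049325912002946491251361515901145787512994686216184033062158336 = 0.00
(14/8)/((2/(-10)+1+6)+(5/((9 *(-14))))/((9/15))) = 6615/25454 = 0.26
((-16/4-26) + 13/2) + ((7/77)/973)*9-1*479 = -10756497/21406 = -502.50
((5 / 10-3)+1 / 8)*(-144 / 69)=4.96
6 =6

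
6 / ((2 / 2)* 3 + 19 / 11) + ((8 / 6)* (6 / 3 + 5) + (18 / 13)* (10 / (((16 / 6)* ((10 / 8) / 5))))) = 31.37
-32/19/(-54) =16/513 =0.03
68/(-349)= -68/349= -0.19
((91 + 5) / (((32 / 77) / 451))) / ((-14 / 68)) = -506022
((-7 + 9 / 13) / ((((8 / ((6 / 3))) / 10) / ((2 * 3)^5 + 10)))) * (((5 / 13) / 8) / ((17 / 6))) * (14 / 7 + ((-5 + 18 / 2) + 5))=-7745925 / 338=-22916.94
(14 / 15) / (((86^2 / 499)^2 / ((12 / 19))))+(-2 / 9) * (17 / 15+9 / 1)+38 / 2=293783605507 / 17538449130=16.75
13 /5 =2.60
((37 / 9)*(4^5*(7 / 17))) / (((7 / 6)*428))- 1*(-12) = 84428 / 5457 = 15.47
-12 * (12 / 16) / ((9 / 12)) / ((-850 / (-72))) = -432 / 425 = -1.02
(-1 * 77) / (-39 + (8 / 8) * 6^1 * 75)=-77 / 411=-0.19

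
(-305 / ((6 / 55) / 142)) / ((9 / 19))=-22629475 / 27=-838128.70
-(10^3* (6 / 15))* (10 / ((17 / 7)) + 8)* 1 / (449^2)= -82400 / 3427217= -0.02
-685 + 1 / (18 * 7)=-86309 / 126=-684.99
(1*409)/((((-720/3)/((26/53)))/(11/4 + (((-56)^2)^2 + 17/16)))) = -836640568049/101760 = -8221703.70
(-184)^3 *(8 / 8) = -6229504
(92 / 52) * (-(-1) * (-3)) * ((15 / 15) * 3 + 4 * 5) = -1587 / 13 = -122.08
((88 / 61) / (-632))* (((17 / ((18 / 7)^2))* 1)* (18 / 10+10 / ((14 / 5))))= -61523 / 1951695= -0.03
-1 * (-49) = 49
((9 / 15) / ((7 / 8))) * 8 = 5.49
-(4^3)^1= -64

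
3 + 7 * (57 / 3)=136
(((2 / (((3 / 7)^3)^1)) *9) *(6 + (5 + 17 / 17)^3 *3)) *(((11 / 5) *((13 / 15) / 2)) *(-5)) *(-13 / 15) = 139004866 / 225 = 617799.40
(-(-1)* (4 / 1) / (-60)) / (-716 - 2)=1 / 10770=0.00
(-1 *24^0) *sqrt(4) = -2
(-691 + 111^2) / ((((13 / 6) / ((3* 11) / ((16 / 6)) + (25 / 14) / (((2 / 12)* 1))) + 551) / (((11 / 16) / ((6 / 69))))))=5706765405 / 34203088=166.85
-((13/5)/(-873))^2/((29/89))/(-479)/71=15041/18791452741725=0.00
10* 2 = 20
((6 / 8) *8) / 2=3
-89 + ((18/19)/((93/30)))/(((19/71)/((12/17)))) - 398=-92496929/190247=-486.19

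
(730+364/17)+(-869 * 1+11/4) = -7809/68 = -114.84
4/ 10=2/ 5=0.40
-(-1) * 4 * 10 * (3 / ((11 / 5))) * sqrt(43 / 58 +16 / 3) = 100 * sqrt(183918) / 319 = 134.44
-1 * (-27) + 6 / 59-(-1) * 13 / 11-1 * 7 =13813 / 649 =21.28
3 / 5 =0.60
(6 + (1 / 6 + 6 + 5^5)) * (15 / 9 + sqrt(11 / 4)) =18823 * sqrt(11) / 12 + 94115 / 18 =10431.01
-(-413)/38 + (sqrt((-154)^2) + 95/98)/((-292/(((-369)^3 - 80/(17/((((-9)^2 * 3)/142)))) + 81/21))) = 15311587790763184/574219387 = 26665048.48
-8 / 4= -2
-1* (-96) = 96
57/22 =2.59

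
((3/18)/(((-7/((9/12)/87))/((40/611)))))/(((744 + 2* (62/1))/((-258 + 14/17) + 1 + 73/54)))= 0.00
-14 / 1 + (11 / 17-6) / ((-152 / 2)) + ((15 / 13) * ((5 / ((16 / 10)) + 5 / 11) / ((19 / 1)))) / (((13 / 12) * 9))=-33402873 / 2401828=-13.91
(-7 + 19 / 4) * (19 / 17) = -171 / 68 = -2.51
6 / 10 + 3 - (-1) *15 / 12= 97 / 20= 4.85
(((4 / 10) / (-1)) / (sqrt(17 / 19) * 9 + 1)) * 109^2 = 225739 / 3395 -106929 * sqrt(323) / 3395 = -499.56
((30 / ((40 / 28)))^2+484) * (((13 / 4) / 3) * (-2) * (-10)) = 60125 / 3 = 20041.67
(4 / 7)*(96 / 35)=384 / 245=1.57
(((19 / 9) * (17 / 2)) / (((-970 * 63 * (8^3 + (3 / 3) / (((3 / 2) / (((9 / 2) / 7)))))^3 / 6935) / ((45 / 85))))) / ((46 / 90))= -6456485 / 411863865918772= -0.00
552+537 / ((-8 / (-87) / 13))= 611763 / 8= 76470.38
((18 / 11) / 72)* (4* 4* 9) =36 / 11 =3.27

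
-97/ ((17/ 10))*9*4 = -34920/ 17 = -2054.12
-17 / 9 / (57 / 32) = -544 / 513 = -1.06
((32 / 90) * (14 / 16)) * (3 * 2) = 28 / 15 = 1.87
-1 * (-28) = 28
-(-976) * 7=6832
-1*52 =-52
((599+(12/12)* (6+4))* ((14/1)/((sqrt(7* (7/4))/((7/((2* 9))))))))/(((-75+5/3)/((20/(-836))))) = 1421/4598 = 0.31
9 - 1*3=6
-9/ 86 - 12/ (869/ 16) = -24333/ 74734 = -0.33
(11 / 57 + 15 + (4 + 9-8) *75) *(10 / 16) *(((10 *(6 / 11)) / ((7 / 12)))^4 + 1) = 29888980758724405 / 16029786696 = 1864590.05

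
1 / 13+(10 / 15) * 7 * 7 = 1277 / 39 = 32.74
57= 57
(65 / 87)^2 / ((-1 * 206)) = -4225 / 1559214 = -0.00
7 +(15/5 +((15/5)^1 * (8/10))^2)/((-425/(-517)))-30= -131152/10625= -12.34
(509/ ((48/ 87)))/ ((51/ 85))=73805/ 48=1537.60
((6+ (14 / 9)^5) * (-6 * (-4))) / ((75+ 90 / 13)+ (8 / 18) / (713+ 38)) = 69677984272 / 15742872369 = 4.43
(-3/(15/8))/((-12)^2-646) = 4/1255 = 0.00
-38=-38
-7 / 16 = -0.44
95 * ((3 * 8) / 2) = 1140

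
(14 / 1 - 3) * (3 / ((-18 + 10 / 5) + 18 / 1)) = 33 / 2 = 16.50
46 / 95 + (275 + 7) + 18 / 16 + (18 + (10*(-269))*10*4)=-81546777 / 760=-107298.39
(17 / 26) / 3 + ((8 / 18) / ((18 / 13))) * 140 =95099 / 2106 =45.16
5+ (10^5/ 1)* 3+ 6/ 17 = 5100091/ 17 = 300005.35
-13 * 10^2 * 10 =-13000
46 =46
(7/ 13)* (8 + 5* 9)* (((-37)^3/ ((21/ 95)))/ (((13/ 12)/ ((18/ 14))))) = -9181362780/ 1183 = -7761084.34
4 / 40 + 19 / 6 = 3.27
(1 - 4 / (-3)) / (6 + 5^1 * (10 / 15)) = 1 / 4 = 0.25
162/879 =54/293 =0.18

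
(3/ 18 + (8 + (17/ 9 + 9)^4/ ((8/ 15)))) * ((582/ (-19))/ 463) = -11187178877/ 6413013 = -1744.45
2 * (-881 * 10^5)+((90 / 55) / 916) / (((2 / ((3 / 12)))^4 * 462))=-559944181350399997 / 3177889792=-176200000.00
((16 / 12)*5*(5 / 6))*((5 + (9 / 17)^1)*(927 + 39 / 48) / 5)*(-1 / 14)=-3488575 / 8568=-407.16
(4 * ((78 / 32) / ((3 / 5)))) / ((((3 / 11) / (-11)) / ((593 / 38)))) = -4663945 / 456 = -10227.95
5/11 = 0.45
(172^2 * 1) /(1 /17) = 502928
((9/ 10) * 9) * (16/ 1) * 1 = 648/ 5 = 129.60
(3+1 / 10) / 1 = 31 / 10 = 3.10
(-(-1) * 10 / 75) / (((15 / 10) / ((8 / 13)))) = 32 / 585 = 0.05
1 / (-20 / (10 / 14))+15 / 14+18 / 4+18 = 659 / 28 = 23.54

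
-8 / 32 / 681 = -1 / 2724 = -0.00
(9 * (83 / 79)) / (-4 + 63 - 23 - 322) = -747 / 22594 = -0.03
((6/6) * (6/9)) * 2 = 4/3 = 1.33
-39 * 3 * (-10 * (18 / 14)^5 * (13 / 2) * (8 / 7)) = 30536.10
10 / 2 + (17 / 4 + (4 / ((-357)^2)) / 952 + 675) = 41510521649 / 60665724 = 684.25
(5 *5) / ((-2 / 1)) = -25 / 2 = -12.50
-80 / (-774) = 40 / 387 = 0.10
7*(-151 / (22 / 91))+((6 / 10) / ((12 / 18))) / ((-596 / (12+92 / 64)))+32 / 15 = -13751938991 / 3146880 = -4370.02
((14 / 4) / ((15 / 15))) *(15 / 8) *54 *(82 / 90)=2583 / 8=322.88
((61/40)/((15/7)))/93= 427/55800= 0.01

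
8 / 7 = 1.14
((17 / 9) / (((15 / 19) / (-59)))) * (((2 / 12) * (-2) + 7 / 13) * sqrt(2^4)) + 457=1796281 / 5265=341.17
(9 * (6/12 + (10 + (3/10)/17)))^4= 4191023663229456/52200625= 80286848.35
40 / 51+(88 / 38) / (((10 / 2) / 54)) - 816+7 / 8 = -30594437 / 38760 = -789.33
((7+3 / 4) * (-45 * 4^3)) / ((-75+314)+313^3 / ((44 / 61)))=-0.00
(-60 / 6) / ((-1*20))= 1 / 2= 0.50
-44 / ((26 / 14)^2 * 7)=-308 / 169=-1.82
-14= -14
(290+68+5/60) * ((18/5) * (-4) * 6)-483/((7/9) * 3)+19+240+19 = -154337/5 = -30867.40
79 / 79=1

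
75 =75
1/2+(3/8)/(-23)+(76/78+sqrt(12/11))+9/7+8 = 2 * sqrt(33)/11+539681/50232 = 11.79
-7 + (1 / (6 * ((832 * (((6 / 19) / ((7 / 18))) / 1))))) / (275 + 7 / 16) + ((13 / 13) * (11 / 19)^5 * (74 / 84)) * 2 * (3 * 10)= -9168278186564663 / 2573874959606496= -3.56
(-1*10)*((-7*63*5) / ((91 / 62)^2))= 1729800 / 169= 10235.50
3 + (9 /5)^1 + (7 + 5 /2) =143 /10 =14.30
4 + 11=15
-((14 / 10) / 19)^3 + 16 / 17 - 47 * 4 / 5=-534321931 / 14575375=-36.66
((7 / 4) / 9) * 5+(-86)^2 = 266291 / 36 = 7396.97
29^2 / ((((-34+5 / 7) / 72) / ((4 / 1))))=-1695456 / 233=-7276.64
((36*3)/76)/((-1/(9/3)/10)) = -810/19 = -42.63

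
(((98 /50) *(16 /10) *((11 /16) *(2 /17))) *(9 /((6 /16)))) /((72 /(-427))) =-230153 /6375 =-36.10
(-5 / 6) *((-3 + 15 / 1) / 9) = -10 / 9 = -1.11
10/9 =1.11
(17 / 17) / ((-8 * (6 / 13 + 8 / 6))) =-0.07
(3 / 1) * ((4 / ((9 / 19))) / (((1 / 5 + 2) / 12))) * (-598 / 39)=-69920 / 33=-2118.79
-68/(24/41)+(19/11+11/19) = -142781/1254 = -113.86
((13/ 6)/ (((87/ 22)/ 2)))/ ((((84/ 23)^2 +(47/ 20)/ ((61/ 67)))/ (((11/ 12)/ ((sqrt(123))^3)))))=507591370*sqrt(123)/ 121707546204987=0.00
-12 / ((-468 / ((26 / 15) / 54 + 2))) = 823 / 15795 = 0.05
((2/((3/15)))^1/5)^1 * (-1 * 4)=-8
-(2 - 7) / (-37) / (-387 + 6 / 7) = 35 / 100011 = 0.00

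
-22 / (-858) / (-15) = -1 / 585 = -0.00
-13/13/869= -0.00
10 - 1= 9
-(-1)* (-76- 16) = -92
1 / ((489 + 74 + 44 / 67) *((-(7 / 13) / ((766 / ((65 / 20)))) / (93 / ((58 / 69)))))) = -658666548 / 7666295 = -85.92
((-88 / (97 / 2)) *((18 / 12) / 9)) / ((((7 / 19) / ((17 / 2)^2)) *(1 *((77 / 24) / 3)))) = -55.45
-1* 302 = -302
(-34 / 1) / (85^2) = -2 / 425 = -0.00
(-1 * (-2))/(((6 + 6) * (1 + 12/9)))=1/14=0.07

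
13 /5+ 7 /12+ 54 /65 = 3131 /780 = 4.01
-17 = -17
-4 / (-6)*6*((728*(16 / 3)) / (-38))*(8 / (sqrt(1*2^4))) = -46592 / 57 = -817.40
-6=-6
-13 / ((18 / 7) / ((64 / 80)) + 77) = -182 / 1123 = -0.16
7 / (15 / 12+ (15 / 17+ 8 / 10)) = 2380 / 997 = 2.39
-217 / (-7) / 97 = 31 / 97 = 0.32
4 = 4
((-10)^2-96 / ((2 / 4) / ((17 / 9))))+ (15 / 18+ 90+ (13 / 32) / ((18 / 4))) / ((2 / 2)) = -24731 / 144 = -171.74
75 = 75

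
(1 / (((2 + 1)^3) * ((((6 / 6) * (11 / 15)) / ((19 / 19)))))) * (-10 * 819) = -4550 / 11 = -413.64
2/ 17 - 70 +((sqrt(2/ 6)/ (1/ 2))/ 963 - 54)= -123.88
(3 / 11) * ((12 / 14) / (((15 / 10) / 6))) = 72 / 77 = 0.94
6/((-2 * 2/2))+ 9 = 6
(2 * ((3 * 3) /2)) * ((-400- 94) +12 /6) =-4428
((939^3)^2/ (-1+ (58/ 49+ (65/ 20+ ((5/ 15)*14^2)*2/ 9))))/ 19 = 3627549848842651766412/ 1805057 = 2009659445016224.84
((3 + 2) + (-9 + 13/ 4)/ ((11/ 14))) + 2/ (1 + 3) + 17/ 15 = -113/ 165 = -0.68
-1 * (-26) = 26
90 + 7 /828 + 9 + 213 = 258343 /828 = 312.01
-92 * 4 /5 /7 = -368 /35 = -10.51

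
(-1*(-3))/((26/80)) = 120/13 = 9.23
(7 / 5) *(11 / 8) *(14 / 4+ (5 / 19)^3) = 3716251 / 548720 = 6.77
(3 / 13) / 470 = 3 / 6110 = 0.00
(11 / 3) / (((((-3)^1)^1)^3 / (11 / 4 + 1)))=-55 / 108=-0.51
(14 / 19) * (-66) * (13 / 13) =-924 / 19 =-48.63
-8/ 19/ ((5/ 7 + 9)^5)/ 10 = -16807/ 34530922240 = -0.00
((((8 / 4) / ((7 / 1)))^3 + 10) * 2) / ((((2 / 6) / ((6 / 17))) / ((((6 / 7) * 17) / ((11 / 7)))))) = 742608 / 3773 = 196.82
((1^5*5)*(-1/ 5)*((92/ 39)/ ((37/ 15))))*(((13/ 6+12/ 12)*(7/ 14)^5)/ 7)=-2185/ 161616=-0.01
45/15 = 3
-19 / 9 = -2.11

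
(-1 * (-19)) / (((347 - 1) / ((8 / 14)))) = 38 / 1211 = 0.03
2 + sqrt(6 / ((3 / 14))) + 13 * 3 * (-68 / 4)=-661 + 2 * sqrt(7)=-655.71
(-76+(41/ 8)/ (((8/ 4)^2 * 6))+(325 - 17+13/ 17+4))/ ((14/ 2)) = 773497/ 22848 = 33.85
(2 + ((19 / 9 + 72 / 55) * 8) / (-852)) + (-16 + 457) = 46704319 / 105435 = 442.97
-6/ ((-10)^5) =3/ 50000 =0.00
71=71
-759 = -759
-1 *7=-7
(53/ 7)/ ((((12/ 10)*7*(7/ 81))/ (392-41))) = 2511405/ 686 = 3660.94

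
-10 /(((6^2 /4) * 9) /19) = -2.35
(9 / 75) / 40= 3 / 1000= 0.00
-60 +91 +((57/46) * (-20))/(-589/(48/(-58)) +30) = 30.97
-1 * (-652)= 652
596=596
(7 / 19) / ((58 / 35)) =245 / 1102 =0.22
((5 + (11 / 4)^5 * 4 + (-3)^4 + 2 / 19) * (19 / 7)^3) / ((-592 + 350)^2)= 1255841385 / 5142387712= 0.24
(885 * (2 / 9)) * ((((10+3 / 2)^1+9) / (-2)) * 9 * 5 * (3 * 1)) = -544275 / 2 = -272137.50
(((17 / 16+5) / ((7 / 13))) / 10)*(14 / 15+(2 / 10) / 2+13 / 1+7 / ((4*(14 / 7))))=2255929 / 134400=16.79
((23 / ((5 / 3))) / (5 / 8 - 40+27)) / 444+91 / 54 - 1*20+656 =70074949 / 109890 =637.68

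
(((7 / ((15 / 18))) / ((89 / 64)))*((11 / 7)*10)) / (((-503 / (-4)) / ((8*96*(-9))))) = -233570304 / 44767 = -5217.47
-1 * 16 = -16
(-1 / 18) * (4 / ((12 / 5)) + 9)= -16 / 27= -0.59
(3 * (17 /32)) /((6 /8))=17 /8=2.12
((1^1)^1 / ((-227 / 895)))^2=801025 / 51529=15.55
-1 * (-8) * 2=16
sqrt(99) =3 * sqrt(11) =9.95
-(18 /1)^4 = -104976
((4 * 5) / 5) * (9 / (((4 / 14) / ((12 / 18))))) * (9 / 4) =189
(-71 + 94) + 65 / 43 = 1054 / 43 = 24.51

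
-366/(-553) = 366/553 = 0.66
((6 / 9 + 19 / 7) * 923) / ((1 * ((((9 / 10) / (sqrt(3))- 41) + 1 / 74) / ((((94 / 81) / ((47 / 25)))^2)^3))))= -319191787890625000000 / 75765575217476314359- 7008959140625000000 * sqrt(3) / 227296725652428943077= -4.27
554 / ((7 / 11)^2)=67034 / 49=1368.04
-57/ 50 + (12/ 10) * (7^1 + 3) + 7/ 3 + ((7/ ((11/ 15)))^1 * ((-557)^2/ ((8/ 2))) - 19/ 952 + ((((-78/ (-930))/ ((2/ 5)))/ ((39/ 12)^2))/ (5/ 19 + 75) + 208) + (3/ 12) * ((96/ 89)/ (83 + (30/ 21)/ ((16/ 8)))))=79464591808407681017/ 107299308316200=740588.11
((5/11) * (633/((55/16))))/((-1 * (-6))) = 1688/121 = 13.95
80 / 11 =7.27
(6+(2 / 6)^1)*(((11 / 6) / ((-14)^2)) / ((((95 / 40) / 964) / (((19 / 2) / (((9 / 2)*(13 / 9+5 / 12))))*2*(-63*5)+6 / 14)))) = -1183968412 / 68943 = -17173.15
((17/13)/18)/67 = 17/15678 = 0.00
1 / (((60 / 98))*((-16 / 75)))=-7.66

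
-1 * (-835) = 835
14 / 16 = 7 / 8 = 0.88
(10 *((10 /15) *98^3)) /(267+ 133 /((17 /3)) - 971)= -320005280 /34707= -9220.19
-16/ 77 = -0.21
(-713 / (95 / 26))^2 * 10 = 687314888 / 1805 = 380783.87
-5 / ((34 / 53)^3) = -744385 / 39304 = -18.94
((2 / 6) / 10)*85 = 17 / 6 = 2.83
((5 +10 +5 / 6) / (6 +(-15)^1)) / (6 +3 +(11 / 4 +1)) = -190 / 1377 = -0.14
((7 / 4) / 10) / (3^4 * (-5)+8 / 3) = -21 / 48280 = -0.00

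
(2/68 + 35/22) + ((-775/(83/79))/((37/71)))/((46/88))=-2706.28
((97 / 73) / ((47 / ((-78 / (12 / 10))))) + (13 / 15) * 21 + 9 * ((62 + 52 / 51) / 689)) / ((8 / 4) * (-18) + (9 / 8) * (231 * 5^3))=27625606064 / 52160507119305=0.00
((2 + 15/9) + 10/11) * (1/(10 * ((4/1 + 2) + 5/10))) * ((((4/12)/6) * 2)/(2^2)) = 151/77220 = 0.00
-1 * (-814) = 814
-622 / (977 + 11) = -311 / 494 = -0.63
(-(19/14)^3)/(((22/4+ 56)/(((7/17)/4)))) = -6859/1639344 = -0.00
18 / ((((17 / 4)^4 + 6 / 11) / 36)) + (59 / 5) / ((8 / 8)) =63419593 / 4601335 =13.78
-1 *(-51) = 51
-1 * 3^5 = -243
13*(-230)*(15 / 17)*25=-1121250 / 17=-65955.88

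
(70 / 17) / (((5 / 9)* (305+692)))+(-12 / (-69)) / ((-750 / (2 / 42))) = 22787852 / 3069887625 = 0.01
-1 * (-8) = 8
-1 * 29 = -29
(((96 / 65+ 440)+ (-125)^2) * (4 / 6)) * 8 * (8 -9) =-5569712 / 65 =-85687.88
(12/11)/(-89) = -12/979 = -0.01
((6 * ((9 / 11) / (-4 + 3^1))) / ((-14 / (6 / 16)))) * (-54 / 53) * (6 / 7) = -6561 / 57134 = -0.11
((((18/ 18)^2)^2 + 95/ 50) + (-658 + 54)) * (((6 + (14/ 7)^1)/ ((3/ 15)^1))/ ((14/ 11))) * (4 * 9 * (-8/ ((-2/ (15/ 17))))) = -285642720/ 119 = -2400358.99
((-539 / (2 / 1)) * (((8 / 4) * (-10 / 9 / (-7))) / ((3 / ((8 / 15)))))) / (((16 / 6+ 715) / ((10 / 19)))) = -12320 / 1104489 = -0.01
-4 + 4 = 0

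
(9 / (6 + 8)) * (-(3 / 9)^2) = -1 / 14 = -0.07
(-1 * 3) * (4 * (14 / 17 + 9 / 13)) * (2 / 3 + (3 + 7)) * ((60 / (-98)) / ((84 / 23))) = 2465600 / 75803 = 32.53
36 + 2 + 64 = 102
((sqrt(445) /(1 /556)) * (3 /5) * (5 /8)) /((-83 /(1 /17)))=-417 * sqrt(445) /2822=-3.12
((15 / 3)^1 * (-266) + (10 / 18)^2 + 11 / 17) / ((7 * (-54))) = 130721 / 37179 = 3.52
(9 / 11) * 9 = 81 / 11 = 7.36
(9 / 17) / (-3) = -3 / 17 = -0.18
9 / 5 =1.80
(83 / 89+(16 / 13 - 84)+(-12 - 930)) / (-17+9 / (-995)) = 1178656105 / 19581068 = 60.19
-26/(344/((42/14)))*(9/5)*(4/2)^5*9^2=-227448/215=-1057.90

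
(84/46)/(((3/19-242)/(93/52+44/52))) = -54663/2747810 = -0.02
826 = 826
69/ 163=0.42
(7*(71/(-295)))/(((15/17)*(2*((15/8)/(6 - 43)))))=1250452/66375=18.84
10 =10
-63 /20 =-3.15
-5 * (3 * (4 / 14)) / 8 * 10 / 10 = -15 / 28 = -0.54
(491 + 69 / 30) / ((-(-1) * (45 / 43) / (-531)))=-12515021 / 50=-250300.42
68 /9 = 7.56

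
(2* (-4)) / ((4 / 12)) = -24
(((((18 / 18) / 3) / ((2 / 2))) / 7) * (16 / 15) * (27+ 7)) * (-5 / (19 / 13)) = -7072 / 1197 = -5.91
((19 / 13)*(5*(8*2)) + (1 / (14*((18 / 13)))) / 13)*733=280777849 / 3276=85707.52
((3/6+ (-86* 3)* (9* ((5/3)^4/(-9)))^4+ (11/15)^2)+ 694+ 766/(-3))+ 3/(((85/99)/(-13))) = -11149365929533073/12196570950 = -914139.39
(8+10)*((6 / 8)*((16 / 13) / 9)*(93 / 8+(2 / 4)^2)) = 285 / 13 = 21.92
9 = 9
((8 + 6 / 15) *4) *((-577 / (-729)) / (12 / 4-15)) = -8078 / 3645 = -2.22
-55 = -55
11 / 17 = 0.65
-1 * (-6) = 6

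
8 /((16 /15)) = 15 /2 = 7.50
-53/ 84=-0.63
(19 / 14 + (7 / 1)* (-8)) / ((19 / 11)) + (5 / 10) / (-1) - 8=-5338 / 133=-40.14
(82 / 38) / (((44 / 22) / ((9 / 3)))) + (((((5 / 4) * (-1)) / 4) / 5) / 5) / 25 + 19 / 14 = 1221867 / 266000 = 4.59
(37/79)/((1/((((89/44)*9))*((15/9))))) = 49395/3476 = 14.21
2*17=34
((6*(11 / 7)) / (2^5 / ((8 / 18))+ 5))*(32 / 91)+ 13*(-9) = -521511 / 4459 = -116.96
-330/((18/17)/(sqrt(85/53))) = -935* sqrt(4505)/159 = -394.70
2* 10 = 20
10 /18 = 5 /9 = 0.56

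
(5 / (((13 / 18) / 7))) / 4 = 315 / 26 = 12.12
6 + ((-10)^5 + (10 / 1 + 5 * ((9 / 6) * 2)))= -99969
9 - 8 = 1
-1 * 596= -596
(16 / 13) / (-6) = -8 / 39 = -0.21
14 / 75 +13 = 989 / 75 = 13.19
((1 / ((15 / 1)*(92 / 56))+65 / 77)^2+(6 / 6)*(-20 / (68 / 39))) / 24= -0.45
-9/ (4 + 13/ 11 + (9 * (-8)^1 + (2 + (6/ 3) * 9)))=99/ 515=0.19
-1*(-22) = 22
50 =50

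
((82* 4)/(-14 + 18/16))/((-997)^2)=-2624/102382927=-0.00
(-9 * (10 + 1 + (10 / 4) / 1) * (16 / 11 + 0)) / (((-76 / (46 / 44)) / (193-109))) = 469476 / 2299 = 204.21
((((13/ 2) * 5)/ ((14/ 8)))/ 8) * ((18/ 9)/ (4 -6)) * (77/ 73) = -715/ 292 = -2.45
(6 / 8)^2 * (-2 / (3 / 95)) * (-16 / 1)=570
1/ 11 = 0.09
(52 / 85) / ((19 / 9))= 468 / 1615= 0.29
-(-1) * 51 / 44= 51 / 44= 1.16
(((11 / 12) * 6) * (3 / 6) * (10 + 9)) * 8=418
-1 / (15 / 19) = -19 / 15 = -1.27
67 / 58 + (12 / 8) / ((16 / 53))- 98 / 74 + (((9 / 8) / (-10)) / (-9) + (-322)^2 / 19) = 17816165799 / 3261920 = 5461.86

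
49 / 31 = 1.58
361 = 361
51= 51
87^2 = 7569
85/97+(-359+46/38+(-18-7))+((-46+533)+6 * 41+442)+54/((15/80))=1992443/1843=1081.09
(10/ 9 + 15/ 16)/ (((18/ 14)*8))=0.20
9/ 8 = 1.12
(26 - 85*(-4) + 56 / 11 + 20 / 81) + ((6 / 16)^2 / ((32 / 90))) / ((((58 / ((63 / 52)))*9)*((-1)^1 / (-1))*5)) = 1021829412205 / 2751750144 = 371.34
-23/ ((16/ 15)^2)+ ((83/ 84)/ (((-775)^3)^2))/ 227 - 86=-28085395682829213134760313/ 264420627957937500000000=-106.21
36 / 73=0.49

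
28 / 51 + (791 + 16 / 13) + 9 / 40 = 21030487 / 26520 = 793.00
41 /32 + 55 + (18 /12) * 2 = 1897 /32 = 59.28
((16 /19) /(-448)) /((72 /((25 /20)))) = -0.00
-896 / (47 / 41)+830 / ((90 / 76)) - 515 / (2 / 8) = -905528 / 423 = -2140.73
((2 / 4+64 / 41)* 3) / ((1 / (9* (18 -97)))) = -360477 / 82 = -4396.06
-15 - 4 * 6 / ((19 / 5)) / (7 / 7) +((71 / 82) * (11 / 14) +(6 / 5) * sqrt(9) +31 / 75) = -27192163 / 1635900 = -16.62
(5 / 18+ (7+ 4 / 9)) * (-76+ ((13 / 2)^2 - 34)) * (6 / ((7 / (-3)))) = 1345.32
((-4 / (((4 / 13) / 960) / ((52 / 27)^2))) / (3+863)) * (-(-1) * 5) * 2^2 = -112486400 / 105219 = -1069.07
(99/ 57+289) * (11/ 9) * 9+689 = 73855/ 19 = 3887.11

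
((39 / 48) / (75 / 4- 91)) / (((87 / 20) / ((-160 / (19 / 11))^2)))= -201344000 / 9076623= -22.18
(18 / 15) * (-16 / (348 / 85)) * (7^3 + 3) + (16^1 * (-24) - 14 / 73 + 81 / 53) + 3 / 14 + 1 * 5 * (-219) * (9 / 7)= -3412.93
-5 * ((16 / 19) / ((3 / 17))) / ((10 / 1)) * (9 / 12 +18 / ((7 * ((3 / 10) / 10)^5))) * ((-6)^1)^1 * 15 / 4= 6800000048195 / 1197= 5680868879.03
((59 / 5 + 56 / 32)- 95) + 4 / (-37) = -60353 / 740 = -81.56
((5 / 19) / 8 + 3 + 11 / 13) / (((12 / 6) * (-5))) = -0.39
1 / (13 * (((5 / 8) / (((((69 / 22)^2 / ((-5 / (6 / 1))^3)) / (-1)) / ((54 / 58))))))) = 2209104 / 983125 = 2.25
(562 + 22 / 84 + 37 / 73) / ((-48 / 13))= -22430837 / 147168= -152.42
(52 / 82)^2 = 676 / 1681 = 0.40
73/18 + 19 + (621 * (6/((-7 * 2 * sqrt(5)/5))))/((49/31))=415/18 - 57753 * sqrt(5)/343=-353.44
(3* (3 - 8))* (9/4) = -135/4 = -33.75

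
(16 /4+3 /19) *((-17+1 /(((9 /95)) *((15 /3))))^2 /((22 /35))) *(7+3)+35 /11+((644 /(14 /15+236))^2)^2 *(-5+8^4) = 40167828610508838439165 /168803332513438689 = 237956.37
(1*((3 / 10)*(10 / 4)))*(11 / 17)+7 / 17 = 61 / 68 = 0.90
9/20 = 0.45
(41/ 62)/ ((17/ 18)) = 369/ 527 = 0.70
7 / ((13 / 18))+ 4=13.69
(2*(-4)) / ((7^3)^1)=-8 / 343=-0.02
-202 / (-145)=202 / 145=1.39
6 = 6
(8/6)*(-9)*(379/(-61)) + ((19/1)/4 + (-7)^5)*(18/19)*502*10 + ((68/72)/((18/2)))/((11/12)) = -27506133279500/344223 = -79907889.01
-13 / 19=-0.68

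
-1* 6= -6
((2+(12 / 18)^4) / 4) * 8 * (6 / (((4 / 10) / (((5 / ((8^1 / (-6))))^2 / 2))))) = 463.54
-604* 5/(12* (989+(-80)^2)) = -755/22167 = -0.03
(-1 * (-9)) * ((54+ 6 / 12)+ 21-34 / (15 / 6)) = 5571 / 10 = 557.10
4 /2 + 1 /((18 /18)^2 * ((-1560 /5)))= 623 /312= 2.00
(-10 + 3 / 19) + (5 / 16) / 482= -9.84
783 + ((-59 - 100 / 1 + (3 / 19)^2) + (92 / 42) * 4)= 4797157 / 7581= 632.79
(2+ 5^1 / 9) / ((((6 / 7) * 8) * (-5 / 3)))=-161 / 720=-0.22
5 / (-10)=-1 / 2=-0.50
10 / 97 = 0.10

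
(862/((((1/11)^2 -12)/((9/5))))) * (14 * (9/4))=-29569617/7255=-4075.76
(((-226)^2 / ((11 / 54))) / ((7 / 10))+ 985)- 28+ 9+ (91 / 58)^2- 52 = 359111.79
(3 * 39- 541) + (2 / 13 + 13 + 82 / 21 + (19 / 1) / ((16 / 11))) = -1720463 / 4368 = -393.88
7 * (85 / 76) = 595 / 76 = 7.83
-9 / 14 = -0.64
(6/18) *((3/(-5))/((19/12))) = -12/95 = -0.13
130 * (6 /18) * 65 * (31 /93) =8450 /9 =938.89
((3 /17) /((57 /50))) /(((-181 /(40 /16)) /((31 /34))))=-3875 /1987742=-0.00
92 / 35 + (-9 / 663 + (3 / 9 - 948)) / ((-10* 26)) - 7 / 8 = 13028297 / 2413320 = 5.40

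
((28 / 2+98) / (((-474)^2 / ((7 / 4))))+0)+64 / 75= 1199497 / 1404225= 0.85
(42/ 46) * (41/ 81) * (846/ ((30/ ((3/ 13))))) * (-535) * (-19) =27423137/ 897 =30572.06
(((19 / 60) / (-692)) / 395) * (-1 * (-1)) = -19 / 16400400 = -0.00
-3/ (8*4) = -3/ 32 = -0.09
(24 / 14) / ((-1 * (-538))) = 6 / 1883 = 0.00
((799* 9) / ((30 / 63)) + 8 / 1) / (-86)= -151091 / 860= -175.69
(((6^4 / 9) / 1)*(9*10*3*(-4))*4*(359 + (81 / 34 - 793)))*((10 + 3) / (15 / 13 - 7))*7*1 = -1349954424000 / 323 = -4179425461.30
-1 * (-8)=8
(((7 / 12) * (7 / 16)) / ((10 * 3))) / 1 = 49 / 5760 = 0.01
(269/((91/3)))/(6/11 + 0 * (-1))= 2959/182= 16.26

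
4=4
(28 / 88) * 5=35 / 22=1.59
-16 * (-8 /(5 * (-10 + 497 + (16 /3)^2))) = 1152 /23195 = 0.05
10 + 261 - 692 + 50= -371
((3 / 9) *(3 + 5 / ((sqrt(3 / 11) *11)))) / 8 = 5 *sqrt(33) / 792 + 1 / 8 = 0.16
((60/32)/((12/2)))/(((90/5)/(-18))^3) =-5/16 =-0.31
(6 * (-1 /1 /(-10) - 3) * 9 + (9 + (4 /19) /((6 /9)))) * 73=-1021416 /95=-10751.75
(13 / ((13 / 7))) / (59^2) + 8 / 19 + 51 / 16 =3820785 / 1058224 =3.61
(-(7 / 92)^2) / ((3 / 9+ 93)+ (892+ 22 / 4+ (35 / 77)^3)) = -195657 / 33490122440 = -0.00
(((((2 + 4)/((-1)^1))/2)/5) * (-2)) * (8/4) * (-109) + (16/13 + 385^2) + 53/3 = 28856548/195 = 147982.30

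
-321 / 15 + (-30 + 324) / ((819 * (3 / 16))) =-11399 / 585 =-19.49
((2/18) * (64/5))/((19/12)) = 0.90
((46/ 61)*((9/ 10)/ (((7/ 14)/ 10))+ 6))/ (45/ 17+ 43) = 2346/ 5917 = 0.40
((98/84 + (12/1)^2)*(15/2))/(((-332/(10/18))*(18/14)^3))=-7468825/8713008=-0.86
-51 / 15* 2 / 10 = -17 / 25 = -0.68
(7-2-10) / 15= -1 / 3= -0.33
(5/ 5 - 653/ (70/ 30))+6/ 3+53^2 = 17725/ 7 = 2532.14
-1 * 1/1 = -1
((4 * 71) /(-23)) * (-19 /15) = 5396 /345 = 15.64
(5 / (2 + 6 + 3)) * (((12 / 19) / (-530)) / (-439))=6 / 4862803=0.00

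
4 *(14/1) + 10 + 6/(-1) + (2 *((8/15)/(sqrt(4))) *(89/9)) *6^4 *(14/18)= 80644/15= 5376.27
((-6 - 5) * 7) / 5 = -77 / 5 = -15.40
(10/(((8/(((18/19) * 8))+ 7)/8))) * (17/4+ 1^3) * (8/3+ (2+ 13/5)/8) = 24507/145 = 169.01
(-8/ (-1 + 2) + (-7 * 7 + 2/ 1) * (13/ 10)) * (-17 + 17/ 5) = 939.76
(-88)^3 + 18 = -681454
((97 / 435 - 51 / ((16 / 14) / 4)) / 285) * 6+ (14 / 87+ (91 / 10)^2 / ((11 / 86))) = 20184113 / 31350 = 643.83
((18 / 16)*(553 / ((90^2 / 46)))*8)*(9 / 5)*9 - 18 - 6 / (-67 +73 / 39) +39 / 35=49016172 / 111125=441.09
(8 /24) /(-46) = -1 /138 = -0.01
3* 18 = 54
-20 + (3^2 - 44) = -55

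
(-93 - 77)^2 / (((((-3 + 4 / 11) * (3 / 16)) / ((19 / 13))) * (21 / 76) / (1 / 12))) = -1836190400 / 71253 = -25770.01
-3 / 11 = -0.27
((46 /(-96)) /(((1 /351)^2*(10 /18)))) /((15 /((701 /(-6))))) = 662123241 /800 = 827654.05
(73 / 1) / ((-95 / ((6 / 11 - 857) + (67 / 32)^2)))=140126785 / 214016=654.75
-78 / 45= -26 / 15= -1.73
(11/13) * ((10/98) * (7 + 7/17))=990/1547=0.64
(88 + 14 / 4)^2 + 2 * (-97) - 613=30261 / 4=7565.25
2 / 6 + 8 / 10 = 17 / 15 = 1.13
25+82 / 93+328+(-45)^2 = 2378.88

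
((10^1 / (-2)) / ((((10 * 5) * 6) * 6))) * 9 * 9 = -9 / 40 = -0.22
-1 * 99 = -99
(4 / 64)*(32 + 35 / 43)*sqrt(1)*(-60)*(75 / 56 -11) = 11450265 / 9632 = 1188.77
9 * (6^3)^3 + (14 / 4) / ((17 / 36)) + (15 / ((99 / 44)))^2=13876995326 / 153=90699315.86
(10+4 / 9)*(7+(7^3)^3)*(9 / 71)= 3793239716 / 71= 53425911.49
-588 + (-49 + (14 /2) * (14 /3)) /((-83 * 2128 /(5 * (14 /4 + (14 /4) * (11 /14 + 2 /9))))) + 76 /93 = -49603011511 /84476736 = -587.18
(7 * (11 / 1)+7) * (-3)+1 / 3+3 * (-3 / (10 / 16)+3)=-3856 / 15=-257.07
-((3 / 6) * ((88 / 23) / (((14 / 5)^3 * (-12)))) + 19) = -3596009 / 189336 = -18.99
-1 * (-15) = 15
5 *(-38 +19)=-95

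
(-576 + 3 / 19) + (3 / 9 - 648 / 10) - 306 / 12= -379511 / 570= -665.81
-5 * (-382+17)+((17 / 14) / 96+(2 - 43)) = 1784.01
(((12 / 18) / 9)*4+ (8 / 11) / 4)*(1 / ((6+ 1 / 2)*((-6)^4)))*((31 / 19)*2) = 2201 / 11884158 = 0.00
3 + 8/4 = 5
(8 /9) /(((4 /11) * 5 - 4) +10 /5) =-44 /9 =-4.89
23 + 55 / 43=1044 / 43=24.28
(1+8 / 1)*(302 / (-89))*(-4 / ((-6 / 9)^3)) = -36693 / 89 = -412.28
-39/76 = -0.51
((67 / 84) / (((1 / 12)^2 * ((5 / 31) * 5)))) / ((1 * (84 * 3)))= 2077 / 3675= 0.57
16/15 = 1.07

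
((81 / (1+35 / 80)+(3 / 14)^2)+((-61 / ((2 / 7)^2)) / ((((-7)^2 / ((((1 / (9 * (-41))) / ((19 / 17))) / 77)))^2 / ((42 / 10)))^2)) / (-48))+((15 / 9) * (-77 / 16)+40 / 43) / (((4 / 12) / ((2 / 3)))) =4540581379137560667958370619108209 / 107564744191621580795050447204800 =42.21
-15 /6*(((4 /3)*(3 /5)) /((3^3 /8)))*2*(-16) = 512 /27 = 18.96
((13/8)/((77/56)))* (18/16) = 117/88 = 1.33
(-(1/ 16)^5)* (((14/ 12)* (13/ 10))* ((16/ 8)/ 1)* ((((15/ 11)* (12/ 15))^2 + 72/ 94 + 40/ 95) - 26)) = 38713311/ 566508912640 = 0.00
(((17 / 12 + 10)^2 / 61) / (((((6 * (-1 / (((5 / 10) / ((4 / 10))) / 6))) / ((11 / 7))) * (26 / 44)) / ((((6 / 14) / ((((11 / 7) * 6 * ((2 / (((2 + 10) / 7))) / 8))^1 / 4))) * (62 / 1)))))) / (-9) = 32001145 / 18884502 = 1.69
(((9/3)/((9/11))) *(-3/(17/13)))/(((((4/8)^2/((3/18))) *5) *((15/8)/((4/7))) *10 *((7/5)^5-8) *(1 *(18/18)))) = 114400/8774703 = 0.01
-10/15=-2/3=-0.67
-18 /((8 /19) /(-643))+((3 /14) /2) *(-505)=192039 /7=27434.14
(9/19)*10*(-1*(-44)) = 3960/19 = 208.42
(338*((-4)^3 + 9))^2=345588100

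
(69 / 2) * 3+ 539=1285 / 2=642.50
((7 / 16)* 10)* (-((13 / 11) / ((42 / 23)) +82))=-190915 / 528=-361.58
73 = 73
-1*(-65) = 65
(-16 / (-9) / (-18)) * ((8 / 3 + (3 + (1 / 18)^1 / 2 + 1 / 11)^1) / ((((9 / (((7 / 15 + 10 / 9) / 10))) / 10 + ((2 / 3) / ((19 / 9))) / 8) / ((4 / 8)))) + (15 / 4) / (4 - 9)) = 6047606 / 248532867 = 0.02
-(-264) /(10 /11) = 1452 /5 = 290.40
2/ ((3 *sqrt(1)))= 2/ 3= 0.67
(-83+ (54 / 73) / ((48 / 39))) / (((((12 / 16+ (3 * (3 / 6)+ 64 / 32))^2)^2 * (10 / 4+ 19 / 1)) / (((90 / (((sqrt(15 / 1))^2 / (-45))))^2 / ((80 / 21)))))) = -58934751120 / 262172419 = -224.79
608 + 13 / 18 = 10957 / 18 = 608.72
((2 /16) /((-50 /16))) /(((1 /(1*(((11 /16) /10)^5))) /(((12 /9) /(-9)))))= 161051 /17694720000000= 0.00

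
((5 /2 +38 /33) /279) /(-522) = -241 /9612108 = -0.00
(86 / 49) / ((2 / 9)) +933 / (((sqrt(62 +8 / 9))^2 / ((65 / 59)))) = 39667923 / 1636306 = 24.24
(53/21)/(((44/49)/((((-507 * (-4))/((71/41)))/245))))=367237/27335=13.43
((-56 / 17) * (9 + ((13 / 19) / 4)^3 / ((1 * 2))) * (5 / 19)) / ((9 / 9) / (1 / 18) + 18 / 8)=-276631775 / 717808068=-0.39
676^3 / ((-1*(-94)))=154457888 / 47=3286338.04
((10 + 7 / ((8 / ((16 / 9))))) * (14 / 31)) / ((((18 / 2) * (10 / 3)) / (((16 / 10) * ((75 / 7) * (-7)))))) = -5824 / 279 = -20.87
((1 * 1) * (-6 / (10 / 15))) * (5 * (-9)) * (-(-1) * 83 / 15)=2241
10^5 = 100000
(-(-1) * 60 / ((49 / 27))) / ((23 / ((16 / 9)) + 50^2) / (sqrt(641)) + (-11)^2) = 0.15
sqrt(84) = 2 * sqrt(21) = 9.17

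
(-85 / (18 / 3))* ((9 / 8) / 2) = -255 / 32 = -7.97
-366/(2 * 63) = -61/21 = -2.90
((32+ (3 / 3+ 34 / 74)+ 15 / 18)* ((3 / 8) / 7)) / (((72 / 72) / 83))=631879 / 4144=152.48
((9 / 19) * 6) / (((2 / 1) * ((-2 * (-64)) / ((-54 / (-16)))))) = 729 / 19456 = 0.04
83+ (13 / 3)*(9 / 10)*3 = 947 / 10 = 94.70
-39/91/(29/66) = -198/203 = -0.98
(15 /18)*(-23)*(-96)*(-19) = -34960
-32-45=-77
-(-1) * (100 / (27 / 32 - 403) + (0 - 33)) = -427877 / 12869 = -33.25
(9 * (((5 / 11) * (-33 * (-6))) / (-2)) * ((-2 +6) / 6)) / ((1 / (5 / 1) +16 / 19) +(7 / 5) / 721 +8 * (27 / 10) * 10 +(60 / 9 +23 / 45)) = -4755510 / 3949219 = -1.20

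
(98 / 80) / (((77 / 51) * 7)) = 51 / 440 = 0.12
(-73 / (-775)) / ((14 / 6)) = 219 / 5425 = 0.04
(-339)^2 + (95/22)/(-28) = 114920.85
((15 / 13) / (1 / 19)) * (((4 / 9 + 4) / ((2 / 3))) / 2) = 950 / 13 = 73.08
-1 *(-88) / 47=88 / 47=1.87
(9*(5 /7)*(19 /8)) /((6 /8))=285 /14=20.36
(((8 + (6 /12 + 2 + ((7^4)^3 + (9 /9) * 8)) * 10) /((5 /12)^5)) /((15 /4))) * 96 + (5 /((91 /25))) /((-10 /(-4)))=401175195321093974978 /1421875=282145192313736.42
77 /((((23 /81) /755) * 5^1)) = 941787 /23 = 40947.26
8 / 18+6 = 58 / 9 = 6.44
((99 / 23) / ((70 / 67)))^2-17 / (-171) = 7567499519 / 443249100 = 17.07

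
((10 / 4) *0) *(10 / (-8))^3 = 0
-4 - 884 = -888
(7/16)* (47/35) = 47/80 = 0.59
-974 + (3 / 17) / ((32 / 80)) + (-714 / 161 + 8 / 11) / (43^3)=-665835617263 / 683919214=-973.56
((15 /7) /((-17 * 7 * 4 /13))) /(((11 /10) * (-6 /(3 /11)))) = 975 /403172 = 0.00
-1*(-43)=43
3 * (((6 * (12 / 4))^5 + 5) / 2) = 5668719 / 2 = 2834359.50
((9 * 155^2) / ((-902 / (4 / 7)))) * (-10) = 4324500 / 3157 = 1369.81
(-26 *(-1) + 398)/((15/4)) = 1696/15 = 113.07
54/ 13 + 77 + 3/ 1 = 1094/ 13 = 84.15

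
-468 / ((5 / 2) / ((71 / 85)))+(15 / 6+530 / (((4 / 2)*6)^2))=-4595707 / 30600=-150.19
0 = 0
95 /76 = 5 /4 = 1.25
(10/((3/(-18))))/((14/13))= -390/7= -55.71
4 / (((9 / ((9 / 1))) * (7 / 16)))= 64 / 7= 9.14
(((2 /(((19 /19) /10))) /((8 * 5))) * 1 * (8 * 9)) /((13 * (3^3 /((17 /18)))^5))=1419857 /9790890598008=0.00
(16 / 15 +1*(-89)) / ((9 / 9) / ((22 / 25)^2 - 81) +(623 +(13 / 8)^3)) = -33861621248 / 241554230895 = -0.14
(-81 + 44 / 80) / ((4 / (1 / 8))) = -1609 / 640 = -2.51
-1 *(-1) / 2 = 1 / 2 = 0.50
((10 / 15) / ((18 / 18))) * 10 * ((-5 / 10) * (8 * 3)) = -80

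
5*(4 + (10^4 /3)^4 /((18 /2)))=50000000000014580 /729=68587105624162.66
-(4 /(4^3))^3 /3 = -1 /12288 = -0.00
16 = 16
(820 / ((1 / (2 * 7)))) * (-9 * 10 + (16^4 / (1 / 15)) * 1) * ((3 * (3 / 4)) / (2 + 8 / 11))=9309519450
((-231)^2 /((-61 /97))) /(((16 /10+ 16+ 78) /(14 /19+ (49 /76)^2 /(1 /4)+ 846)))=-31705407452565 /42104152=-753023.30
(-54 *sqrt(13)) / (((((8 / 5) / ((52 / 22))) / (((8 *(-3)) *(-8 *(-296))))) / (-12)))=-598440960 *sqrt(13) / 11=-196155415.15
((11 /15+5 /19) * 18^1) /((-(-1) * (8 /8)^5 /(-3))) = -5112 /95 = -53.81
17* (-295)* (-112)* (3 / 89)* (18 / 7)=4332960 / 89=48684.94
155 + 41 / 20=3141 / 20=157.05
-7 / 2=-3.50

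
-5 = -5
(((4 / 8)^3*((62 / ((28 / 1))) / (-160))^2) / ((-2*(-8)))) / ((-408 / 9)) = -2883 / 87346380800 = -0.00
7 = 7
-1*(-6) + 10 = 16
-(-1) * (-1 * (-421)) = 421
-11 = -11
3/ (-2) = -3/ 2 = -1.50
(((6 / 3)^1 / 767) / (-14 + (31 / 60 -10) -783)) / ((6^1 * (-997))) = 20 / 37003019911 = 0.00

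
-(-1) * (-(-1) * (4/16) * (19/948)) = 19/3792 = 0.01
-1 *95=-95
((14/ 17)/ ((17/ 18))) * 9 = 2268/ 289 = 7.85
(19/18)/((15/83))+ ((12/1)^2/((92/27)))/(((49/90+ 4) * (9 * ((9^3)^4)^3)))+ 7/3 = 71287564780364104529590284746986072369/8721179198322749534657624323373919090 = 8.17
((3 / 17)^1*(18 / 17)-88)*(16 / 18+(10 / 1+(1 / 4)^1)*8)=-18931988 / 2601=-7278.73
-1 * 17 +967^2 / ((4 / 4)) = 935072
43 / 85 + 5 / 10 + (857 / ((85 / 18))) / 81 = 4967 / 1530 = 3.25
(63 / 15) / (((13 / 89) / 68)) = 127092 / 65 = 1955.26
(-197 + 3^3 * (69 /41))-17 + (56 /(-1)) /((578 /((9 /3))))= -2000723 /11849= -168.85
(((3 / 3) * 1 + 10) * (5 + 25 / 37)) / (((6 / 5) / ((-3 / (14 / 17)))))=-14025 / 74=-189.53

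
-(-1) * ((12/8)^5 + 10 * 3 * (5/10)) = 723/32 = 22.59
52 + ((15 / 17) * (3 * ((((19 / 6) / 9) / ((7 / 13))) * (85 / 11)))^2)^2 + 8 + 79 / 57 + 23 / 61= 19509358372667977375 / 475219056389616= 41053.40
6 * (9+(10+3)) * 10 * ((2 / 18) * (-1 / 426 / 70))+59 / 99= 29081 / 49203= 0.59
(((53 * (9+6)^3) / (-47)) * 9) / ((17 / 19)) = -30587625 / 799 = -38282.38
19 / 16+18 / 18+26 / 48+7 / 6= 187 / 48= 3.90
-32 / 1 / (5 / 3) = -19.20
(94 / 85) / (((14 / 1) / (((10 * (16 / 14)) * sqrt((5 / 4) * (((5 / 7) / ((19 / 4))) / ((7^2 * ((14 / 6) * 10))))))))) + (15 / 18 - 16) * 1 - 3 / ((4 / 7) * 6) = -385 / 24 + 376 * sqrt(570) / 775523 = -16.03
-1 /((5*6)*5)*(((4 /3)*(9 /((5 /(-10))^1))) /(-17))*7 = -0.07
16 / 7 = 2.29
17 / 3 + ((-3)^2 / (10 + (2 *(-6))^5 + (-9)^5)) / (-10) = 52338097 / 9236130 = 5.67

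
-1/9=-0.11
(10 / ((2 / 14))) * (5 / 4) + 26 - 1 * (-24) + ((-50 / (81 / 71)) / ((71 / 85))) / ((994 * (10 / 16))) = 11063875 / 80514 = 137.42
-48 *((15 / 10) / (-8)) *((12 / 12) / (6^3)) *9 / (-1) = -3 / 8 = -0.38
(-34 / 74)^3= -4913 / 50653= -0.10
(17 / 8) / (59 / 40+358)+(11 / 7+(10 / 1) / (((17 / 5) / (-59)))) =-294227362 / 1711101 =-171.95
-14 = -14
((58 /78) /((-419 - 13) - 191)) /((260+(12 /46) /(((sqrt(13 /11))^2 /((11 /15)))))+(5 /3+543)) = -3335 /2248815688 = -0.00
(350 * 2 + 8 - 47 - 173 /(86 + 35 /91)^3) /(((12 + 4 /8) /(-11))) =-20595068120132 /35406196675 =-581.68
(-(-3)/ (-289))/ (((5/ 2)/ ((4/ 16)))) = -3/ 2890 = -0.00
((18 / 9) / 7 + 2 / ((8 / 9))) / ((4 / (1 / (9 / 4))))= 71 / 252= 0.28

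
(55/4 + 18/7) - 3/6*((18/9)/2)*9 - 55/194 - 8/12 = 88579/8148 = 10.87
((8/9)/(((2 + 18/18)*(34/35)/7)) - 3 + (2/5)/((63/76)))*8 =-49144/16065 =-3.06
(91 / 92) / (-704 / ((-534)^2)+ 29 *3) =6487299 / 570580964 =0.01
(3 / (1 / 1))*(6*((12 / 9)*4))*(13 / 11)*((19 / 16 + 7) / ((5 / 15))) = 30654 / 11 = 2786.73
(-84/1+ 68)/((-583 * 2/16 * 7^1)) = 128/4081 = 0.03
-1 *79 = -79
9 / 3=3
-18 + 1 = -17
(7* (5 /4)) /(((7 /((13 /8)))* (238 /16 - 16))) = -65 /36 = -1.81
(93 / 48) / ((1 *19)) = 31 / 304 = 0.10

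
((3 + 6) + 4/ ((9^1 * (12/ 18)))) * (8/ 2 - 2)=58/ 3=19.33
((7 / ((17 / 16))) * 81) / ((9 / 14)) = 14112 / 17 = 830.12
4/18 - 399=-3589/9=-398.78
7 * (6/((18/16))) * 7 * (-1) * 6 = -1568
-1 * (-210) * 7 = 1470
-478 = -478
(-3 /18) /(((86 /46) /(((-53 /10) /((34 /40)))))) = 1219 /2193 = 0.56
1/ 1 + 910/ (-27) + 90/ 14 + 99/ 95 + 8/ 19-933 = -17197514/ 17955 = -957.81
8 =8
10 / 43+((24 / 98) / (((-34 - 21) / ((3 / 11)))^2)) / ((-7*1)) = 1255461106 / 5398502725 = 0.23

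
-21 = -21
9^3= 729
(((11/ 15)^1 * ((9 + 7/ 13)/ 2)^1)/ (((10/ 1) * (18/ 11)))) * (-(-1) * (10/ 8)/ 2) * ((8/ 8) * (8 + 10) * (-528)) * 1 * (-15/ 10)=123783/ 65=1904.35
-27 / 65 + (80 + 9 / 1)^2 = 514838 / 65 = 7920.58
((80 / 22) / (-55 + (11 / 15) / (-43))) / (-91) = 12900 / 17760743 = 0.00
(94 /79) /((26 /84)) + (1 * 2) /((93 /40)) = 4.70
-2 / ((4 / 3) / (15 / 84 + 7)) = -603 / 56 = -10.77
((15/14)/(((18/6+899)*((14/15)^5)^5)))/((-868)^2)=0.00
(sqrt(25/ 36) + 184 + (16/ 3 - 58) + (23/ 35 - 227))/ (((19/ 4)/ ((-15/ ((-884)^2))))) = 19777/ 51966824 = 0.00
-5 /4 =-1.25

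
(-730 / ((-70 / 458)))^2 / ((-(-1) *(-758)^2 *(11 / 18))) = 5030245602 / 77422499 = 64.97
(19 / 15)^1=19 / 15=1.27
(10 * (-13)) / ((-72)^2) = -65 / 2592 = -0.03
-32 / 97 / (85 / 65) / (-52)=0.00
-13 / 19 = -0.68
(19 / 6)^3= 6859 / 216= 31.75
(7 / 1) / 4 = 7 / 4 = 1.75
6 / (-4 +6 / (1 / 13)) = 3 / 37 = 0.08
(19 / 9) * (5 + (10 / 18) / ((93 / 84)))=29165 / 2511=11.61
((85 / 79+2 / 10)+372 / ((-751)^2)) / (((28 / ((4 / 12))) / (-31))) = -734708897 / 1559462765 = -0.47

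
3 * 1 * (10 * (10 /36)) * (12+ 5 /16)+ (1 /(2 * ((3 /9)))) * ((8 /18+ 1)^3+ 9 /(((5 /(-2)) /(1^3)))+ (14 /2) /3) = 2045569 /19440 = 105.22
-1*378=-378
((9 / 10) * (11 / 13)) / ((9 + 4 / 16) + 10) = 18 / 455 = 0.04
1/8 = 0.12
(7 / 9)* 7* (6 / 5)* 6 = 196 / 5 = 39.20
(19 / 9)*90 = 190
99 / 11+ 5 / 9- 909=-8095 / 9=-899.44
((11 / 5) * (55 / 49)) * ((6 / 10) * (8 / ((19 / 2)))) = 1.25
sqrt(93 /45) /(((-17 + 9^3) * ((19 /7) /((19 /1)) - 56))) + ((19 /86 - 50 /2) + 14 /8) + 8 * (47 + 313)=491399 /172 - 7 * sqrt(465) /4175880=2856.97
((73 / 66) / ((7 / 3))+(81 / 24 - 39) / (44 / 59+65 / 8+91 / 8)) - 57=-42887245 / 735812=-58.29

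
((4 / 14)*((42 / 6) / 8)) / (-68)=-1 / 272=-0.00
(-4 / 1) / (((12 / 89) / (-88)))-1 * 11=7799 / 3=2599.67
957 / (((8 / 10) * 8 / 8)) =4785 / 4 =1196.25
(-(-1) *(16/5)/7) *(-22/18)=-176/315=-0.56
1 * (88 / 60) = 1.47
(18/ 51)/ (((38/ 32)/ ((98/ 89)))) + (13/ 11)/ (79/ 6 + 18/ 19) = 209115246/ 508793153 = 0.41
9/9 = 1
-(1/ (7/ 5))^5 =-3125/ 16807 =-0.19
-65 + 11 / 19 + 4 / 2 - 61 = -2345 / 19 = -123.42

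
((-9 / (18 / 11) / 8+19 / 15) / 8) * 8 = 139 / 240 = 0.58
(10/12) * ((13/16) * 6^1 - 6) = -0.94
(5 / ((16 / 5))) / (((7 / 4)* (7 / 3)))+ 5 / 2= 565 / 196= 2.88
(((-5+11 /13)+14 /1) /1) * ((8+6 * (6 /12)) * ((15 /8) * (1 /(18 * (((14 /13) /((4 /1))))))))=880 /21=41.90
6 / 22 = 3 / 11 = 0.27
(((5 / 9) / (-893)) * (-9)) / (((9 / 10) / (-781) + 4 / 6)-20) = -117150 / 404535251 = -0.00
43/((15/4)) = 172/15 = 11.47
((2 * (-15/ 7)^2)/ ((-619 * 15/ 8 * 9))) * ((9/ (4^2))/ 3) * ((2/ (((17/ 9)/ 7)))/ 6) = -15/ 73661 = -0.00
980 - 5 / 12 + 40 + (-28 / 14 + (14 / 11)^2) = 1479883 / 1452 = 1019.20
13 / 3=4.33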